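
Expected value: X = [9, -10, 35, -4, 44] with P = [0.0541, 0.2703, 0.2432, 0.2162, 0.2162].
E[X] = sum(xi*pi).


E[X] = 9*0.0541 - 10*0.2703 + 35*0.2432 - 4*0.2162 + 44*0.2162
= 0.4869 - 2.7030 + 8.5120 - 0.8648 + 9.5128
= 14.9439

E[X] = 14.9439


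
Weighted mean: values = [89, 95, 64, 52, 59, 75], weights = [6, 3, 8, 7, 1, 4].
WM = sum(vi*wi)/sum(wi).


Numerator = 89*6 + 95*3 + 64*8 + 52*7 + 59*1 + 75*4 = 2054
Denominator = 6 + 3 + 8 + 7 + 1 + 4 = 29
WM = 2054/29 = 70.8276

WM = 70.8276


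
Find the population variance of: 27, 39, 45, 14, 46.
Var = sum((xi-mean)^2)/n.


Mean = 34.2000
Squared deviations: 51.8400, 23.0400, 116.6400, 408.0400, 139.2400
Sum = 738.8000
Variance = 738.8000/5 = 147.7600

Variance = 147.7600


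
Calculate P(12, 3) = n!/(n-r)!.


P(12,3) = 12!/9!
= 479001600/362880
= 1320

P(12,3) = 1320


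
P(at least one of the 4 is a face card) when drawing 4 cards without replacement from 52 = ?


P(at least one) = 1 - P(none)
P(none) = (40/52) × (39/51) × (38/50) × (37/49) = 0.337575
P(at least one) = 1 - 0.337575 = 0.6624

P = 0.6624


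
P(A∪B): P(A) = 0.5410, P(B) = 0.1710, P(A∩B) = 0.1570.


P(A∪B) = 0.5410 + 0.1710 - 0.1570
= 0.7120 - 0.1570
= 0.5550

P(A∪B) = 0.5550


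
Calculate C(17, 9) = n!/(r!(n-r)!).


C(17,9) = 17!/(9! × 8!)
= 355687428096000/(362880 × 40320)
= 24310

C(17,9) = 24310


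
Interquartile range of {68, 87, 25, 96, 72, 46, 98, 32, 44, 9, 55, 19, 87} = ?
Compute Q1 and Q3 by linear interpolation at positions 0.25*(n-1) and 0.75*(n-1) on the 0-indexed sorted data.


Sorted: 9, 19, 25, 32, 44, 46, 55, 68, 72, 87, 87, 96, 98
Q1 (25th %ile) = 32.0000
Q3 (75th %ile) = 87.0000
IQR = 87.0000 - 32.0000 = 55.0000

IQR = 55.0000


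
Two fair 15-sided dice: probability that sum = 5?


Total outcomes = 15×15 = 225
Favorable (sum = 5): 4
P = 4/225 = 0.0178

P = 0.0178


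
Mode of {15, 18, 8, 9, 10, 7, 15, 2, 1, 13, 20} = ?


Frequencies: 1:1, 2:1, 7:1, 8:1, 9:1, 10:1, 13:1, 15:2, 18:1, 20:1
Max frequency = 2
Mode = 15

Mode = 15


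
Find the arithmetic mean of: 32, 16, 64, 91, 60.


Sum = 32 + 16 + 64 + 91 + 60 = 263
n = 5
Mean = 263/5 = 52.6000

Mean = 52.6000


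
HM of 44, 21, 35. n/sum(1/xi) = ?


Sum of reciprocals = 1/44 + 1/21 + 1/35 = 0.098918
HM = 3/0.098918 = 30.3282

HM = 30.3282


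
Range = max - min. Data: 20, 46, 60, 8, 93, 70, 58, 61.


Max = 93, Min = 8
Range = 93 - 8 = 85

Range = 85


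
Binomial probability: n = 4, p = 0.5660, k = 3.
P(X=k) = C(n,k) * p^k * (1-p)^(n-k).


C(4,3) = 4
p^3 = 0.181321
(1-p)^1 = 0.434000
P = 4 * 0.181321 * 0.434000 = 0.3148

P(X=3) = 0.3148


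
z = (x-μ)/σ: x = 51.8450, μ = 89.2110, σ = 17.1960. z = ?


z = (51.8450 - 89.2110)/17.1960
= -37.3660/17.1960
= -2.1729

z = -2.1729


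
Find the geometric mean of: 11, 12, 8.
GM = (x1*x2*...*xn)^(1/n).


Product = 11 × 12 × 8 = 1056
GM = 1056^(1/3) = 10.1833

GM = 10.1833


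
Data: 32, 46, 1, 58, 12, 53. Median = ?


Sorted: 1, 12, 32, 46, 53, 58
n = 6 (even)
Middle values: 32 and 46
Median = (32+46)/2 = 39.0000

Median = 39.0000


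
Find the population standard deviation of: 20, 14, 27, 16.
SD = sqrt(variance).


Mean = 19.2500
Variance = 24.6875
SD = sqrt(24.6875) = 4.9687

SD = 4.9687


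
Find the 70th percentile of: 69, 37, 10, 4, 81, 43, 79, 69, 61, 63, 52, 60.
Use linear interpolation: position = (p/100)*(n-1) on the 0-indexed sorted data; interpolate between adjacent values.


Sorted: 4, 10, 37, 43, 52, 60, 61, 63, 69, 69, 79, 81
n = 12
Index = 70/100 * 11 = 7.7000
Lower = data[7] = 63, Upper = data[8] = 69
P70 = 63 + 0.7000*(6) = 67.2000

P70 = 67.2000


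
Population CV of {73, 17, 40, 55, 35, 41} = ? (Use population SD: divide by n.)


Mean = 43.5000
SD = 17.2988
CV = (17.2988/43.5000)*100 = 39.7675%

CV = 39.7675%


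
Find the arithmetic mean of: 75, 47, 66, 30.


Sum = 75 + 47 + 66 + 30 = 218
n = 4
Mean = 218/4 = 54.5000

Mean = 54.5000


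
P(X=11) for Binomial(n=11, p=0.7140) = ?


C(11,11) = 1
p^11 = 0.024586
(1-p)^0 = 1.000000
P = 1 * 0.024586 * 1.000000 = 0.0246

P(X=11) = 0.0246


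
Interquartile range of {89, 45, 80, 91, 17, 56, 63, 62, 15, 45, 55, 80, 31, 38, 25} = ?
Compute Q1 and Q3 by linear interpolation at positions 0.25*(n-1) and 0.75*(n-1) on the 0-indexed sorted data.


Sorted: 15, 17, 25, 31, 38, 45, 45, 55, 56, 62, 63, 80, 80, 89, 91
Q1 (25th %ile) = 34.5000
Q3 (75th %ile) = 71.5000
IQR = 71.5000 - 34.5000 = 37.0000

IQR = 37.0000


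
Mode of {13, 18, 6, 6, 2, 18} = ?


Frequencies: 2:1, 6:2, 13:1, 18:2
Max frequency = 2
Mode = 6, 18

Mode = 6, 18


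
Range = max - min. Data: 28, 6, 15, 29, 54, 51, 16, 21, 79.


Max = 79, Min = 6
Range = 79 - 6 = 73

Range = 73


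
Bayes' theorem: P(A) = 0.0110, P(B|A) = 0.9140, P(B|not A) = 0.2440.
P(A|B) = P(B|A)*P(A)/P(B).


P(B) = P(B|A)*P(A) + P(B|A')*P(A')
= 0.9140*0.0110 + 0.2440*0.9890
= 0.010054 + 0.241316 = 0.251370
P(A|B) = 0.010054/0.251370 = 0.0400

P(A|B) = 0.0400


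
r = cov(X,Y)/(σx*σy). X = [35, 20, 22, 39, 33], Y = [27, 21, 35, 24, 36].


Mean X = 29.8000, Mean Y = 28.6000
SD X = 7.467262, SD Y = 5.953150
Cov = -0.480000
r = -0.480000/(7.467262*5.953150) = -0.0108

r = -0.0108


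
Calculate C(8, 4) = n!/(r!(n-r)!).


C(8,4) = 8!/(4! × 4!)
= 40320/(24 × 24)
= 70

C(8,4) = 70


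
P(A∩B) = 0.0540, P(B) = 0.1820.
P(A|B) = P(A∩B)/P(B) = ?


P(A|B) = 0.0540/0.1820 = 0.2967

P(A|B) = 0.2967


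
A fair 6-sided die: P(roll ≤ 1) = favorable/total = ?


Favorable outcomes (roll ≤ 1): 1
Total outcomes = 6
P = 1/6 = 0.1667

P = 0.1667


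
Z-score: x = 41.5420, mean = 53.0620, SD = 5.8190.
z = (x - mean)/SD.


z = (41.5420 - 53.0620)/5.8190
= -11.5200/5.8190
= -1.9797

z = -1.9797


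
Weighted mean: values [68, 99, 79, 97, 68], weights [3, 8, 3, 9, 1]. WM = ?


Numerator = 68*3 + 99*8 + 79*3 + 97*9 + 68*1 = 2174
Denominator = 3 + 8 + 3 + 9 + 1 = 24
WM = 2174/24 = 90.5833

WM = 90.5833


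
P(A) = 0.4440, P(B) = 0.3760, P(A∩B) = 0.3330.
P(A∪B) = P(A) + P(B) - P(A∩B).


P(A∪B) = 0.4440 + 0.3760 - 0.3330
= 0.8200 - 0.3330
= 0.4870

P(A∪B) = 0.4870


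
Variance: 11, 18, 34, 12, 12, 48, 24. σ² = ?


Mean = 22.7143
Squared deviations: 137.2245, 22.2245, 127.3673, 114.7959, 114.7959, 639.3673, 1.6531
Sum = 1157.4286
Variance = 1157.4286/7 = 165.3469

Variance = 165.3469


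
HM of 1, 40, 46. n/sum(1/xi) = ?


Sum of reciprocals = 1/1 + 1/40 + 1/46 = 1.046739
HM = 3/1.046739 = 2.8660

HM = 2.8660


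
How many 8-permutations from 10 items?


P(10,8) = 10!/2!
= 3628800/2
= 1814400

P(10,8) = 1814400


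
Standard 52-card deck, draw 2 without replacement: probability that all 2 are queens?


P(all queens) = (4/52) × (3/51)
= 0.0045

P = 0.0045


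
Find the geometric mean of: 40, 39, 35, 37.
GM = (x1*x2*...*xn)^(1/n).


Product = 40 × 39 × 35 × 37 = 2020200
GM = 2020200^(1/4) = 37.7006

GM = 37.7006


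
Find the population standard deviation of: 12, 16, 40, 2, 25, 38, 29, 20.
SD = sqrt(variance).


Mean = 22.7500
Variance = 146.6875
SD = sqrt(146.6875) = 12.1115

SD = 12.1115


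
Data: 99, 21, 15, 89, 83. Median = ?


Sorted: 15, 21, 83, 89, 99
n = 5 (odd)
Middle value = 83

Median = 83


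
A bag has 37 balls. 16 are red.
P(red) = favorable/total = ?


P = 16/37 = 0.4324

P = 0.4324


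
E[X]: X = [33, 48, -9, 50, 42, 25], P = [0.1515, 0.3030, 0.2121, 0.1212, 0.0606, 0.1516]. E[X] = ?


E[X] = 33*0.1515 + 48*0.3030 - 9*0.2121 + 50*0.1212 + 42*0.0606 + 25*0.1516
= 4.9995 + 14.5440 - 1.9089 + 6.0600 + 2.5452 + 3.7900
= 30.0298

E[X] = 30.0298


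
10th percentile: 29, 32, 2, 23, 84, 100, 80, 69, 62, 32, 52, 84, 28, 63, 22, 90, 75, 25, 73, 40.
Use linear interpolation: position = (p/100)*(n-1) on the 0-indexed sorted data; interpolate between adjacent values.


Sorted: 2, 22, 23, 25, 28, 29, 32, 32, 40, 52, 62, 63, 69, 73, 75, 80, 84, 84, 90, 100
n = 20
Index = 10/100 * 19 = 1.9000
Lower = data[1] = 22, Upper = data[2] = 23
P10 = 22 + 0.9000*(1) = 22.9000

P10 = 22.9000


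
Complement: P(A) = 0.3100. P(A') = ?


P(not A) = 1 - 0.3100 = 0.6900

P(not A) = 0.6900


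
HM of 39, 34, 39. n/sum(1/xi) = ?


Sum of reciprocals = 1/39 + 1/34 + 1/39 = 0.080694
HM = 3/0.080694 = 37.1776

HM = 37.1776


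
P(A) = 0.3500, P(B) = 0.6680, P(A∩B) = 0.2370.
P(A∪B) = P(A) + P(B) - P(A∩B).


P(A∪B) = 0.3500 + 0.6680 - 0.2370
= 1.0180 - 0.2370
= 0.7810

P(A∪B) = 0.7810


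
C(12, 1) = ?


C(12,1) = 12!/(1! × 11!)
= 479001600/(1 × 39916800)
= 12

C(12,1) = 12


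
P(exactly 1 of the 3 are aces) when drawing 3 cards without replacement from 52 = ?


Hypergeometric: P(X=1) = C(4,1)·C(48,2) / C(52,3)
= 4 × 1128 / 22100
= 4512/22100 = 0.2042

P = 0.2042


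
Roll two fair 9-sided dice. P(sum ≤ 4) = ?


Total outcomes = 9×9 = 81
Favorable (sum ≤ 4): 6
P = 6/81 = 0.0741

P = 0.0741


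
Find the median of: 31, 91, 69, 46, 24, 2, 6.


Sorted: 2, 6, 24, 31, 46, 69, 91
n = 7 (odd)
Middle value = 31

Median = 31


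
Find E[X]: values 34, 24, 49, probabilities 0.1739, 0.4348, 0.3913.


E[X] = 34*0.1739 + 24*0.4348 + 49*0.3913
= 5.9126 + 10.4352 + 19.1737
= 35.5215

E[X] = 35.5215


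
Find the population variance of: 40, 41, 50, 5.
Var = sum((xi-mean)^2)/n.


Mean = 34.0000
Squared deviations: 36.0000, 49.0000, 256.0000, 841.0000
Sum = 1182.0000
Variance = 1182.0000/4 = 295.5000

Variance = 295.5000


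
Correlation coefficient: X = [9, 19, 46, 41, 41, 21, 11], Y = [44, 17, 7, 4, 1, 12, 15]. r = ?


Mean X = 26.8571, Mean Y = 14.2857
SD X = 14.307127, SD Y = 13.263422
Cov = -146.102041
r = -146.102041/(14.307127*13.263422) = -0.7699

r = -0.7699


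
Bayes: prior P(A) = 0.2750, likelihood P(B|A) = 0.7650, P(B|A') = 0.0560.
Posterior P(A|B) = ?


P(B) = P(B|A)*P(A) + P(B|A')*P(A')
= 0.7650*0.2750 + 0.0560*0.7250
= 0.210375 + 0.040600 = 0.250975
P(A|B) = 0.210375/0.250975 = 0.8382

P(A|B) = 0.8382


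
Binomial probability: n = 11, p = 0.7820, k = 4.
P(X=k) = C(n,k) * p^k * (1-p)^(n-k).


C(11,4) = 330
p^4 = 0.373962
(1-p)^7 = 2.339890e-05
P = 330 * 0.373962 * 2.339890e-05 = 0.0029

P(X=4) = 0.0029


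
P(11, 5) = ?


P(11,5) = 11!/6!
= 39916800/720
= 55440

P(11,5) = 55440


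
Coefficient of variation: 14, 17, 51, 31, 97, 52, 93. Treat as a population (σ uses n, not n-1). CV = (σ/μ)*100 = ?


Mean = 50.7143
SD = 31.1802
CV = (31.1802/50.7143)*100 = 61.4821%

CV = 61.4821%


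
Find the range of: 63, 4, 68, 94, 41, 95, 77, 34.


Max = 95, Min = 4
Range = 95 - 4 = 91

Range = 91


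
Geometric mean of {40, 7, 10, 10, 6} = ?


Product = 40 × 7 × 10 × 10 × 6 = 168000
GM = 168000^(1/5) = 11.0933

GM = 11.0933


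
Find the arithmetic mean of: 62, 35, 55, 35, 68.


Sum = 62 + 35 + 55 + 35 + 68 = 255
n = 5
Mean = 255/5 = 51.0000

Mean = 51.0000


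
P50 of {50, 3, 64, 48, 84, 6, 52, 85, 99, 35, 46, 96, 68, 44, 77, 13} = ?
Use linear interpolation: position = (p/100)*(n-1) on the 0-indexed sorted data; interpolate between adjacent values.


Sorted: 3, 6, 13, 35, 44, 46, 48, 50, 52, 64, 68, 77, 84, 85, 96, 99
n = 16
Index = 50/100 * 15 = 7.5000
Lower = data[7] = 50, Upper = data[8] = 52
P50 = 50 + 0.5000*(2) = 51.0000

P50 = 51.0000


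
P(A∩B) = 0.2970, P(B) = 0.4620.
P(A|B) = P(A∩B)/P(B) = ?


P(A|B) = 0.2970/0.4620 = 0.6429

P(A|B) = 0.6429


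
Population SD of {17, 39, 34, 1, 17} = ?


Mean = 21.6000
Variance = 184.6400
SD = sqrt(184.6400) = 13.5882

SD = 13.5882


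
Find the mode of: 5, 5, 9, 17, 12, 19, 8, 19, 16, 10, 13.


Frequencies: 5:2, 8:1, 9:1, 10:1, 12:1, 13:1, 16:1, 17:1, 19:2
Max frequency = 2
Mode = 5, 19

Mode = 5, 19


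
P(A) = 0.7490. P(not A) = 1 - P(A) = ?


P(not A) = 1 - 0.7490 = 0.2510

P(not A) = 0.2510


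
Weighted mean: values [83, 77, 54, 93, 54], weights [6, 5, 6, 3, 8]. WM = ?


Numerator = 83*6 + 77*5 + 54*6 + 93*3 + 54*8 = 1918
Denominator = 6 + 5 + 6 + 3 + 8 = 28
WM = 1918/28 = 68.5000

WM = 68.5000


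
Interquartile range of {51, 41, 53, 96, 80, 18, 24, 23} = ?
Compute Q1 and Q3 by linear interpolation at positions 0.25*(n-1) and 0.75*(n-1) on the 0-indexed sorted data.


Sorted: 18, 23, 24, 41, 51, 53, 80, 96
Q1 (25th %ile) = 23.7500
Q3 (75th %ile) = 59.7500
IQR = 59.7500 - 23.7500 = 36.0000

IQR = 36.0000


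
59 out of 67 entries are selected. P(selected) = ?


P = 59/67 = 0.8806

P = 0.8806


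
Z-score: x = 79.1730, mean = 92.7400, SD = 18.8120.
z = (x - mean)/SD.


z = (79.1730 - 92.7400)/18.8120
= -13.5670/18.8120
= -0.7212

z = -0.7212


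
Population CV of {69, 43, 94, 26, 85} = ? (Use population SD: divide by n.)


Mean = 63.4000
SD = 25.4920
CV = (25.4920/63.4000)*100 = 40.2081%

CV = 40.2081%


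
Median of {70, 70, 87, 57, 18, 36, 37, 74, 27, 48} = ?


Sorted: 18, 27, 36, 37, 48, 57, 70, 70, 74, 87
n = 10 (even)
Middle values: 48 and 57
Median = (48+57)/2 = 52.5000

Median = 52.5000


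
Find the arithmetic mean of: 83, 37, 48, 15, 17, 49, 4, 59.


Sum = 83 + 37 + 48 + 15 + 17 + 49 + 4 + 59 = 312
n = 8
Mean = 312/8 = 39.0000

Mean = 39.0000


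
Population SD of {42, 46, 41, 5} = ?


Mean = 33.5000
Variance = 274.2500
SD = sqrt(274.2500) = 16.5605

SD = 16.5605


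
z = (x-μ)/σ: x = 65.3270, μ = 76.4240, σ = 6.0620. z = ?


z = (65.3270 - 76.4240)/6.0620
= -11.0970/6.0620
= -1.8306

z = -1.8306


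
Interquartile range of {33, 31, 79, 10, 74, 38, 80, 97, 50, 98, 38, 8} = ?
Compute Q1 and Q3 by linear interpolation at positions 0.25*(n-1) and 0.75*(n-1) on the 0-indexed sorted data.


Sorted: 8, 10, 31, 33, 38, 38, 50, 74, 79, 80, 97, 98
Q1 (25th %ile) = 32.5000
Q3 (75th %ile) = 79.2500
IQR = 79.2500 - 32.5000 = 46.7500

IQR = 46.7500


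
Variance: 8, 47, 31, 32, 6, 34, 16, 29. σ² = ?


Mean = 25.3750
Squared deviations: 301.8906, 467.6406, 31.6406, 43.8906, 375.3906, 74.3906, 87.8906, 13.1406
Sum = 1395.8750
Variance = 1395.8750/8 = 174.4844

Variance = 174.4844


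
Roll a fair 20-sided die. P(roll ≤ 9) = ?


Favorable outcomes (roll ≤ 9): 9
Total outcomes = 20
P = 9/20 = 0.4500

P = 0.4500


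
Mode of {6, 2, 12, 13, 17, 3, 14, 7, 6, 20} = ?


Frequencies: 2:1, 3:1, 6:2, 7:1, 12:1, 13:1, 14:1, 17:1, 20:1
Max frequency = 2
Mode = 6

Mode = 6


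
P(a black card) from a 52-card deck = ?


26 black cards in 52 cards
P = 26/52 = 0.5000

P = 0.5000


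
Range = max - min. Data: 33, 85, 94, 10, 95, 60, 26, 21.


Max = 95, Min = 10
Range = 95 - 10 = 85

Range = 85


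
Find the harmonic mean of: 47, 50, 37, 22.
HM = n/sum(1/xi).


Sum of reciprocals = 1/47 + 1/50 + 1/37 + 1/22 = 0.113758
HM = 4/0.113758 = 35.1623

HM = 35.1623


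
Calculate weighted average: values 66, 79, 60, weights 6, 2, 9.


Numerator = 66*6 + 79*2 + 60*9 = 1094
Denominator = 6 + 2 + 9 = 17
WM = 1094/17 = 64.3529

WM = 64.3529


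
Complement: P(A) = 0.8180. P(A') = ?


P(not A) = 1 - 0.8180 = 0.1820

P(not A) = 0.1820


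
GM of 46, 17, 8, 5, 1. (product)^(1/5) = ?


Product = 46 × 17 × 8 × 5 × 1 = 31280
GM = 31280^(1/5) = 7.9260

GM = 7.9260


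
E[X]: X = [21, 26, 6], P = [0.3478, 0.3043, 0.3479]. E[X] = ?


E[X] = 21*0.3478 + 26*0.3043 + 6*0.3479
= 7.3038 + 7.9118 + 2.0874
= 17.3030

E[X] = 17.3030


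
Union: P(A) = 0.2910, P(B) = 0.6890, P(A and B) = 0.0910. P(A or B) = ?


P(A∪B) = 0.2910 + 0.6890 - 0.0910
= 0.9800 - 0.0910
= 0.8890

P(A∪B) = 0.8890


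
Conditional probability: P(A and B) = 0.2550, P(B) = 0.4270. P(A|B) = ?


P(A|B) = 0.2550/0.4270 = 0.5972

P(A|B) = 0.5972


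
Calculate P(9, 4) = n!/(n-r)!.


P(9,4) = 9!/5!
= 362880/120
= 3024

P(9,4) = 3024


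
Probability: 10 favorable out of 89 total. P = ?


P = 10/89 = 0.1124

P = 0.1124


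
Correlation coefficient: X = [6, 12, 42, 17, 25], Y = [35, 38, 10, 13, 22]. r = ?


Mean X = 20.4000, Mean Y = 23.6000
SD X = 12.467558, SD Y = 11.288933
Cov = -110.040000
r = -110.040000/(12.467558*11.288933) = -0.7818

r = -0.7818


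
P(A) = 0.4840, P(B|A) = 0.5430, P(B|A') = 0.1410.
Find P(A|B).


P(B) = P(B|A)*P(A) + P(B|A')*P(A')
= 0.5430*0.4840 + 0.1410*0.5160
= 0.262812 + 0.072756 = 0.335568
P(A|B) = 0.262812/0.335568 = 0.7832

P(A|B) = 0.7832


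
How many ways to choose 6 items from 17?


C(17,6) = 17!/(6! × 11!)
= 355687428096000/(720 × 39916800)
= 12376

C(17,6) = 12376


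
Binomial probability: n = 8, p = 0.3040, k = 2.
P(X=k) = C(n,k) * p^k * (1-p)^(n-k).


C(8,2) = 28
p^2 = 0.092416
(1-p)^6 = 0.113673
P = 28 * 0.092416 * 0.113673 = 0.2941

P(X=2) = 0.2941


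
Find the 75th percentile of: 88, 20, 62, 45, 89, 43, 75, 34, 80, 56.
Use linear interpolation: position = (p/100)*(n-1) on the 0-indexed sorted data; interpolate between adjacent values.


Sorted: 20, 34, 43, 45, 56, 62, 75, 80, 88, 89
n = 10
Index = 75/100 * 9 = 6.7500
Lower = data[6] = 75, Upper = data[7] = 80
P75 = 75 + 0.7500*(5) = 78.7500

P75 = 78.7500


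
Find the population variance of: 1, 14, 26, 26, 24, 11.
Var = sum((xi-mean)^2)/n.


Mean = 17.0000
Squared deviations: 256.0000, 9.0000, 81.0000, 81.0000, 49.0000, 36.0000
Sum = 512.0000
Variance = 512.0000/6 = 85.3333

Variance = 85.3333


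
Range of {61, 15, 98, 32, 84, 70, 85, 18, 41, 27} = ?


Max = 98, Min = 15
Range = 98 - 15 = 83

Range = 83


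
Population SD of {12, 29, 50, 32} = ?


Mean = 30.7500
Variance = 181.6875
SD = sqrt(181.6875) = 13.4792

SD = 13.4792


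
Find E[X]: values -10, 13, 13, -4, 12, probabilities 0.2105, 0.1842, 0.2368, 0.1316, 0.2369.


E[X] = -10*0.2105 + 13*0.1842 + 13*0.2368 - 4*0.1316 + 12*0.2369
= -2.1050 + 2.3946 + 3.0784 - 0.5264 + 2.8428
= 5.6844

E[X] = 5.6844


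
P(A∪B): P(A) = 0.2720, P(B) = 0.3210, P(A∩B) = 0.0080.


P(A∪B) = 0.2720 + 0.3210 - 0.0080
= 0.5930 - 0.0080
= 0.5850

P(A∪B) = 0.5850


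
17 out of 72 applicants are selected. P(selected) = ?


P = 17/72 = 0.2361

P = 0.2361


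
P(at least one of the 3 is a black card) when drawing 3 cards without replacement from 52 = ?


P(at least one) = 1 - P(none)
P(none) = (26/52) × (25/51) × (24/50) = 0.117647
P(at least one) = 1 - 0.117647 = 0.8824

P = 0.8824


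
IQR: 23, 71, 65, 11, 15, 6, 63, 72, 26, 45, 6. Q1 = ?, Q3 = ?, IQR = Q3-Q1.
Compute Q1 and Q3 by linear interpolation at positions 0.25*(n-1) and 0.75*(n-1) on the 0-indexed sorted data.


Sorted: 6, 6, 11, 15, 23, 26, 45, 63, 65, 71, 72
Q1 (25th %ile) = 13.0000
Q3 (75th %ile) = 64.0000
IQR = 64.0000 - 13.0000 = 51.0000

IQR = 51.0000


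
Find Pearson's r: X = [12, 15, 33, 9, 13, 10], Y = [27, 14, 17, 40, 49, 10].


Mean X = 15.3333, Mean Y = 26.1667
SD X = 8.137704, SD Y = 14.182344
Cov = -35.888889
r = -35.888889/(8.137704*14.182344) = -0.3110

r = -0.3110


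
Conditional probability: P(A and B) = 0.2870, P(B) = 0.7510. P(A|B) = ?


P(A|B) = 0.2870/0.7510 = 0.3822

P(A|B) = 0.3822


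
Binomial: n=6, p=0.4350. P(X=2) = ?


C(6,2) = 15
p^2 = 0.189225
(1-p)^4 = 0.101905
P = 15 * 0.189225 * 0.101905 = 0.2892

P(X=2) = 0.2892


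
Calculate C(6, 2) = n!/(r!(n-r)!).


C(6,2) = 6!/(2! × 4!)
= 720/(2 × 24)
= 15

C(6,2) = 15


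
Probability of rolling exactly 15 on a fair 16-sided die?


Favorable outcomes (roll = 15): 1
Total outcomes = 16
P = 1/16 = 0.0625

P = 0.0625


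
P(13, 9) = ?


P(13,9) = 13!/4!
= 6227020800/24
= 259459200

P(13,9) = 259459200


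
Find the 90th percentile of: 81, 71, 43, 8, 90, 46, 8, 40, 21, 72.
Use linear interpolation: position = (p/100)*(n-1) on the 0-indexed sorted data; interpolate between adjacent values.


Sorted: 8, 8, 21, 40, 43, 46, 71, 72, 81, 90
n = 10
Index = 90/100 * 9 = 8.1000
Lower = data[8] = 81, Upper = data[9] = 90
P90 = 81 + 0.1000*(9) = 81.9000

P90 = 81.9000


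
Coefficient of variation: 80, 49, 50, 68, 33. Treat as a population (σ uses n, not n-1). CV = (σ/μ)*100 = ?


Mean = 56.0000
SD = 16.3340
CV = (16.3340/56.0000)*100 = 29.1679%

CV = 29.1679%


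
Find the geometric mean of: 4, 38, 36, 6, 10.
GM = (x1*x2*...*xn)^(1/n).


Product = 4 × 38 × 36 × 6 × 10 = 328320
GM = 328320^(1/5) = 12.6841

GM = 12.6841


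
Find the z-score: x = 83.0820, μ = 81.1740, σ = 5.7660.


z = (83.0820 - 81.1740)/5.7660
= 1.9080/5.7660
= 0.3309

z = 0.3309


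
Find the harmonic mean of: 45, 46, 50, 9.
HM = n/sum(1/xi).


Sum of reciprocals = 1/45 + 1/46 + 1/50 + 1/9 = 0.175072
HM = 4/0.175072 = 22.8477

HM = 22.8477


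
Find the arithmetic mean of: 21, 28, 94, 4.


Sum = 21 + 28 + 94 + 4 = 147
n = 4
Mean = 147/4 = 36.7500

Mean = 36.7500


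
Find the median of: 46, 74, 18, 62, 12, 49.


Sorted: 12, 18, 46, 49, 62, 74
n = 6 (even)
Middle values: 46 and 49
Median = (46+49)/2 = 47.5000

Median = 47.5000


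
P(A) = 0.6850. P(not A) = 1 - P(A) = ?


P(not A) = 1 - 0.6850 = 0.3150

P(not A) = 0.3150


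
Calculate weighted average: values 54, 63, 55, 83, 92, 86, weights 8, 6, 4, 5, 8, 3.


Numerator = 54*8 + 63*6 + 55*4 + 83*5 + 92*8 + 86*3 = 2439
Denominator = 8 + 6 + 4 + 5 + 8 + 3 = 34
WM = 2439/34 = 71.7353

WM = 71.7353


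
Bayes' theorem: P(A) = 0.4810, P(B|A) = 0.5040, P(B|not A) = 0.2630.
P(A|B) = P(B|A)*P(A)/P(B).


P(B) = P(B|A)*P(A) + P(B|A')*P(A')
= 0.5040*0.4810 + 0.2630*0.5190
= 0.242424 + 0.136497 = 0.378921
P(A|B) = 0.242424/0.378921 = 0.6398

P(A|B) = 0.6398


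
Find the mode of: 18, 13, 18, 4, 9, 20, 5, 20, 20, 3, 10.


Frequencies: 3:1, 4:1, 5:1, 9:1, 10:1, 13:1, 18:2, 20:3
Max frequency = 3
Mode = 20

Mode = 20


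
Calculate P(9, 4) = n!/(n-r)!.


P(9,4) = 9!/5!
= 362880/120
= 3024

P(9,4) = 3024


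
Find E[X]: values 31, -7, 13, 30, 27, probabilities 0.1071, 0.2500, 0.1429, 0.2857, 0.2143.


E[X] = 31*0.1071 - 7*0.2500 + 13*0.1429 + 30*0.2857 + 27*0.2143
= 3.3201 - 1.7500 + 1.8577 + 8.5710 + 5.7861
= 17.7849

E[X] = 17.7849


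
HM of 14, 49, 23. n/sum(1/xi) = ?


Sum of reciprocals = 1/14 + 1/49 + 1/23 = 0.135315
HM = 3/0.135315 = 22.1705

HM = 22.1705


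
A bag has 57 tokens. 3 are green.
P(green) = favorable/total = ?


P = 3/57 = 0.0526

P = 0.0526


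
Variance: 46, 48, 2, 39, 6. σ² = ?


Mean = 28.2000
Squared deviations: 316.8400, 392.0400, 686.4400, 116.6400, 492.8400
Sum = 2004.8000
Variance = 2004.8000/5 = 400.9600

Variance = 400.9600


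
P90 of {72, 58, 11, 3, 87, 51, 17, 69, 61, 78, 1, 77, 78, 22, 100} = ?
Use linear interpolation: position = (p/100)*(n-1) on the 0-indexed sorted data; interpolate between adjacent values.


Sorted: 1, 3, 11, 17, 22, 51, 58, 61, 69, 72, 77, 78, 78, 87, 100
n = 15
Index = 90/100 * 14 = 12.6000
Lower = data[12] = 78, Upper = data[13] = 87
P90 = 78 + 0.6000*(9) = 83.4000

P90 = 83.4000


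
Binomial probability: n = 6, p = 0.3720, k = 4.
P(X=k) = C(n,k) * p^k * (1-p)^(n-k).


C(6,4) = 15
p^4 = 0.019150
(1-p)^2 = 0.394384
P = 15 * 0.019150 * 0.394384 = 0.1133

P(X=4) = 0.1133


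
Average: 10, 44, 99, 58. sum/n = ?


Sum = 10 + 44 + 99 + 58 = 211
n = 4
Mean = 211/4 = 52.7500

Mean = 52.7500


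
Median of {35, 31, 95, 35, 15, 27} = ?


Sorted: 15, 27, 31, 35, 35, 95
n = 6 (even)
Middle values: 31 and 35
Median = (31+35)/2 = 33.0000

Median = 33.0000


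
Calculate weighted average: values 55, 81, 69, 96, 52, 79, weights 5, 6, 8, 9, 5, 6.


Numerator = 55*5 + 81*6 + 69*8 + 96*9 + 52*5 + 79*6 = 2911
Denominator = 5 + 6 + 8 + 9 + 5 + 6 = 39
WM = 2911/39 = 74.6410

WM = 74.6410


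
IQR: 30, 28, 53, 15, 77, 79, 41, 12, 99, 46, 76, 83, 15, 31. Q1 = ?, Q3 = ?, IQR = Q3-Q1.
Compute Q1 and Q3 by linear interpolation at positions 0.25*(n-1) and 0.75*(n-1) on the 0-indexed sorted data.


Sorted: 12, 15, 15, 28, 30, 31, 41, 46, 53, 76, 77, 79, 83, 99
Q1 (25th %ile) = 28.5000
Q3 (75th %ile) = 76.7500
IQR = 76.7500 - 28.5000 = 48.2500

IQR = 48.2500


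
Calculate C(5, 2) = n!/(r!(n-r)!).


C(5,2) = 5!/(2! × 3!)
= 120/(2 × 6)
= 10

C(5,2) = 10


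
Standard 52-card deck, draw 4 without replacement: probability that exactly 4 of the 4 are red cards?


Hypergeometric: P(X=4) = C(26,4)·C(26,0) / C(52,4)
= 14950 × 1 / 270725
= 14950/270725 = 0.0552

P = 0.0552


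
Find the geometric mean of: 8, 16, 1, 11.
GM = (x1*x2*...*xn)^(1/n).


Product = 8 × 16 × 1 × 11 = 1408
GM = 1408^(1/4) = 6.1256

GM = 6.1256


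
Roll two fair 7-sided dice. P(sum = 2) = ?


Total outcomes = 7×7 = 49
Favorable (sum = 2): 1
P = 1/49 = 0.0204

P = 0.0204


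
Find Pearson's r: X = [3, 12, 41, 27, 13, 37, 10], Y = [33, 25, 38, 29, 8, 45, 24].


Mean X = 20.4286, Mean Y = 28.8571
SD X = 13.520959, SD Y = 10.920866
Cov = 88.918367
r = 88.918367/(13.520959*10.920866) = 0.6022

r = 0.6022


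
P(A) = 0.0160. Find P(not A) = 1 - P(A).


P(not A) = 1 - 0.0160 = 0.9840

P(not A) = 0.9840


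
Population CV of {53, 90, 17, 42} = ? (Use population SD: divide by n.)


Mean = 50.5000
SD = 26.2726
CV = (26.2726/50.5000)*100 = 52.0250%

CV = 52.0250%


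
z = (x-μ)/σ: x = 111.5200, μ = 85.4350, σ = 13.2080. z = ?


z = (111.5200 - 85.4350)/13.2080
= 26.0850/13.2080
= 1.9749

z = 1.9749


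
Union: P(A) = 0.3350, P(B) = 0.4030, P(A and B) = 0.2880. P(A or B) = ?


P(A∪B) = 0.3350 + 0.4030 - 0.2880
= 0.7380 - 0.2880
= 0.4500

P(A∪B) = 0.4500


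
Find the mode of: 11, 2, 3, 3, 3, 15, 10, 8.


Frequencies: 2:1, 3:3, 8:1, 10:1, 11:1, 15:1
Max frequency = 3
Mode = 3

Mode = 3


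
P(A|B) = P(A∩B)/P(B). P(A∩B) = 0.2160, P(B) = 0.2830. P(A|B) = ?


P(A|B) = 0.2160/0.2830 = 0.7633

P(A|B) = 0.7633


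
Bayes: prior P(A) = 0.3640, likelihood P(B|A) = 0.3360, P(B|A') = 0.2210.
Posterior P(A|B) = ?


P(B) = P(B|A)*P(A) + P(B|A')*P(A')
= 0.3360*0.3640 + 0.2210*0.6360
= 0.122304 + 0.140556 = 0.262860
P(A|B) = 0.122304/0.262860 = 0.4653

P(A|B) = 0.4653


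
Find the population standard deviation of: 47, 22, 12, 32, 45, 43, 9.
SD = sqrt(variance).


Mean = 30.0000
Variance = 216.5714
SD = sqrt(216.5714) = 14.7164

SD = 14.7164


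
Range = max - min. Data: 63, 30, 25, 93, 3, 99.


Max = 99, Min = 3
Range = 99 - 3 = 96

Range = 96


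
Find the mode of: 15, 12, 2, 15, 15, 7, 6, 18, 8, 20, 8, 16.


Frequencies: 2:1, 6:1, 7:1, 8:2, 12:1, 15:3, 16:1, 18:1, 20:1
Max frequency = 3
Mode = 15

Mode = 15


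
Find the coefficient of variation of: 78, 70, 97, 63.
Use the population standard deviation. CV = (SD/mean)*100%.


Mean = 77.0000
SD = 12.7083
CV = (12.7083/77.0000)*100 = 16.5042%

CV = 16.5042%


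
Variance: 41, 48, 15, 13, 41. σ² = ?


Mean = 31.6000
Squared deviations: 88.3600, 268.9600, 275.5600, 345.9600, 88.3600
Sum = 1067.2000
Variance = 1067.2000/5 = 213.4400

Variance = 213.4400


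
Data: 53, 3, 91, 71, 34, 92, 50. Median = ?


Sorted: 3, 34, 50, 53, 71, 91, 92
n = 7 (odd)
Middle value = 53

Median = 53


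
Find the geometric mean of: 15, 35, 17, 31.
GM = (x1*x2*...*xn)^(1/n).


Product = 15 × 35 × 17 × 31 = 276675
GM = 276675^(1/4) = 22.9347

GM = 22.9347


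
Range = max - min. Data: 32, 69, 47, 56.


Max = 69, Min = 32
Range = 69 - 32 = 37

Range = 37


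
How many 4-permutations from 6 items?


P(6,4) = 6!/2!
= 720/2
= 360

P(6,4) = 360


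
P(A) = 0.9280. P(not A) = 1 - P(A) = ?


P(not A) = 1 - 0.9280 = 0.0720

P(not A) = 0.0720


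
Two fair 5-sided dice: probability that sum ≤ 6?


Total outcomes = 5×5 = 25
Favorable (sum ≤ 6): 15
P = 15/25 = 0.6000

P = 0.6000


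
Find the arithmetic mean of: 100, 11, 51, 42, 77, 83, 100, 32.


Sum = 100 + 11 + 51 + 42 + 77 + 83 + 100 + 32 = 496
n = 8
Mean = 496/8 = 62.0000

Mean = 62.0000


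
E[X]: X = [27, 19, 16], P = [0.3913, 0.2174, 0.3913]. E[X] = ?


E[X] = 27*0.3913 + 19*0.2174 + 16*0.3913
= 10.5651 + 4.1306 + 6.2608
= 20.9565

E[X] = 20.9565


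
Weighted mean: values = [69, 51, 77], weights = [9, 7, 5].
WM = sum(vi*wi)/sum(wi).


Numerator = 69*9 + 51*7 + 77*5 = 1363
Denominator = 9 + 7 + 5 = 21
WM = 1363/21 = 64.9048

WM = 64.9048


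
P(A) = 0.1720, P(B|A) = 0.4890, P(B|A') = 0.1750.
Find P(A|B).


P(B) = P(B|A)*P(A) + P(B|A')*P(A')
= 0.4890*0.1720 + 0.1750*0.8280
= 0.084108 + 0.144900 = 0.229008
P(A|B) = 0.084108/0.229008 = 0.3673

P(A|B) = 0.3673


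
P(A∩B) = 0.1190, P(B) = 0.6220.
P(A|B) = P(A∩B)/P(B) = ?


P(A|B) = 0.1190/0.6220 = 0.1913

P(A|B) = 0.1913


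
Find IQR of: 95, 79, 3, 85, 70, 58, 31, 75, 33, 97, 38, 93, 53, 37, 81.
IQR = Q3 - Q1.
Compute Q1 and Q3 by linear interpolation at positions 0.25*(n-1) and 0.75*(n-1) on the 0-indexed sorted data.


Sorted: 3, 31, 33, 37, 38, 53, 58, 70, 75, 79, 81, 85, 93, 95, 97
Q1 (25th %ile) = 37.5000
Q3 (75th %ile) = 83.0000
IQR = 83.0000 - 37.5000 = 45.5000

IQR = 45.5000


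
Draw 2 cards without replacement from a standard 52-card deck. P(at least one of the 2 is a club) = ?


P(at least one) = 1 - P(none)
P(none) = (39/52) × (38/51) = 0.558824
P(at least one) = 1 - 0.558824 = 0.4412

P = 0.4412


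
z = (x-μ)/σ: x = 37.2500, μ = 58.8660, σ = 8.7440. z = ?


z = (37.2500 - 58.8660)/8.7440
= -21.6160/8.7440
= -2.4721

z = -2.4721


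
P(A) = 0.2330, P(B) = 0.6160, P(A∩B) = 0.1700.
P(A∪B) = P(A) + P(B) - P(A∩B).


P(A∪B) = 0.2330 + 0.6160 - 0.1700
= 0.8490 - 0.1700
= 0.6790

P(A∪B) = 0.6790


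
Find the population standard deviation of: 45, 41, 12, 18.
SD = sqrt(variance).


Mean = 29.0000
Variance = 202.5000
SD = sqrt(202.5000) = 14.2302

SD = 14.2302


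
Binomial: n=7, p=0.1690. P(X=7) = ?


C(7,7) = 1
p^7 = 3.937376e-06
(1-p)^0 = 1.000000
P = 1 * 3.937376e-06 * 1.000000 = 3.9374e-06

P(X=7) = 3.9374e-06


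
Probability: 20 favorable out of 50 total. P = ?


P = 20/50 = 0.4000

P = 0.4000


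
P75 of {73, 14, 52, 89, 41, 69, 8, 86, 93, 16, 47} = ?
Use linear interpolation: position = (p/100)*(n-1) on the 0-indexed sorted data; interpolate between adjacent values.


Sorted: 8, 14, 16, 41, 47, 52, 69, 73, 86, 89, 93
n = 11
Index = 75/100 * 10 = 7.5000
Lower = data[7] = 73, Upper = data[8] = 86
P75 = 73 + 0.5000*(13) = 79.5000

P75 = 79.5000


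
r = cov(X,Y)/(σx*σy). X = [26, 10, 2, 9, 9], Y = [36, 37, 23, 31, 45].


Mean X = 11.2000, Mean Y = 34.4000
SD X = 7.934734, SD Y = 7.255343
Cov = 21.920000
r = 21.920000/(7.934734*7.255343) = 0.3808

r = 0.3808


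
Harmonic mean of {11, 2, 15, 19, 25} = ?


Sum of reciprocals = 1/11 + 1/2 + 1/15 + 1/19 + 1/25 = 0.750207
HM = 5/0.750207 = 6.6648

HM = 6.6648


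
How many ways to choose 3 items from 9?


C(9,3) = 9!/(3! × 6!)
= 362880/(6 × 720)
= 84

C(9,3) = 84


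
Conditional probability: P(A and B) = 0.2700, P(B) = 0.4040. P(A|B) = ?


P(A|B) = 0.2700/0.4040 = 0.6683

P(A|B) = 0.6683


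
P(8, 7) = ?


P(8,7) = 8!/1!
= 40320/1
= 40320

P(8,7) = 40320


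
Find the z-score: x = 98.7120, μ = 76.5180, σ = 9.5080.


z = (98.7120 - 76.5180)/9.5080
= 22.1940/9.5080
= 2.3342

z = 2.3342


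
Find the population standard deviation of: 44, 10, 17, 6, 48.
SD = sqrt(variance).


Mean = 25.0000
Variance = 308.0000
SD = sqrt(308.0000) = 17.5499

SD = 17.5499


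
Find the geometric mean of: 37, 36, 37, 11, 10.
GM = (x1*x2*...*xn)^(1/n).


Product = 37 × 36 × 37 × 11 × 10 = 5421240
GM = 5421240^(1/5) = 22.2239

GM = 22.2239


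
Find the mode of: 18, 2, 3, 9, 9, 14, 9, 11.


Frequencies: 2:1, 3:1, 9:3, 11:1, 14:1, 18:1
Max frequency = 3
Mode = 9

Mode = 9


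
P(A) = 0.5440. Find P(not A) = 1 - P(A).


P(not A) = 1 - 0.5440 = 0.4560

P(not A) = 0.4560


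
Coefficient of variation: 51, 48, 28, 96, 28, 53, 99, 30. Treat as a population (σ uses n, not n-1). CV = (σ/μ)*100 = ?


Mean = 54.1250
SD = 26.8395
CV = (26.8395/54.1250)*100 = 49.5880%

CV = 49.5880%


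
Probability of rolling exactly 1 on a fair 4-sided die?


Favorable outcomes (roll = 1): 1
Total outcomes = 4
P = 1/4 = 0.2500

P = 0.2500


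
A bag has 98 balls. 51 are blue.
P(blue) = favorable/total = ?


P = 51/98 = 0.5204

P = 0.5204


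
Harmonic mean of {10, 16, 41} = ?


Sum of reciprocals = 1/10 + 1/16 + 1/41 = 0.186890
HM = 3/0.186890 = 16.0522

HM = 16.0522


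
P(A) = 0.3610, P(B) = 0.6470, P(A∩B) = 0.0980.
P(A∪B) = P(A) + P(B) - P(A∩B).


P(A∪B) = 0.3610 + 0.6470 - 0.0980
= 1.0080 - 0.0980
= 0.9100

P(A∪B) = 0.9100


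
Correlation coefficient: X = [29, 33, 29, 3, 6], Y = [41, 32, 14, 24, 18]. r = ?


Mean X = 20.0000, Mean Y = 25.8000
SD X = 12.774976, SD Y = 9.724197
Cov = 50.200000
r = 50.200000/(12.774976*9.724197) = 0.4041

r = 0.4041


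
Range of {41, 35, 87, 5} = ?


Max = 87, Min = 5
Range = 87 - 5 = 82

Range = 82


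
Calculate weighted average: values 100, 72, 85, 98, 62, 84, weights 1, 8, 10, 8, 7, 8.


Numerator = 100*1 + 72*8 + 85*10 + 98*8 + 62*7 + 84*8 = 3416
Denominator = 1 + 8 + 10 + 8 + 7 + 8 = 42
WM = 3416/42 = 81.3333

WM = 81.3333


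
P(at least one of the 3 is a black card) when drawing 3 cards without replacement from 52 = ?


P(at least one) = 1 - P(none)
P(none) = (26/52) × (25/51) × (24/50) = 0.117647
P(at least one) = 1 - 0.117647 = 0.8824

P = 0.8824


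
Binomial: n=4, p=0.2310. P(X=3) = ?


C(4,3) = 4
p^3 = 0.012326
(1-p)^1 = 0.769000
P = 4 * 0.012326 * 0.769000 = 0.0379

P(X=3) = 0.0379


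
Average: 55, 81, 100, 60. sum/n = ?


Sum = 55 + 81 + 100 + 60 = 296
n = 4
Mean = 296/4 = 74.0000

Mean = 74.0000


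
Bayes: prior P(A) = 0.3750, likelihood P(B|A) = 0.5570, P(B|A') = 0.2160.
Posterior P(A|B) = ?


P(B) = P(B|A)*P(A) + P(B|A')*P(A')
= 0.5570*0.3750 + 0.2160*0.6250
= 0.208875 + 0.135000 = 0.343875
P(A|B) = 0.208875/0.343875 = 0.6074

P(A|B) = 0.6074


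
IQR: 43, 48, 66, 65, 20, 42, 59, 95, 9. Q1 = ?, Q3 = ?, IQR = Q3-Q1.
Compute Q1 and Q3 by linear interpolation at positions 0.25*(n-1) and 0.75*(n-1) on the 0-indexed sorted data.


Sorted: 9, 20, 42, 43, 48, 59, 65, 66, 95
Q1 (25th %ile) = 42.0000
Q3 (75th %ile) = 65.0000
IQR = 65.0000 - 42.0000 = 23.0000

IQR = 23.0000


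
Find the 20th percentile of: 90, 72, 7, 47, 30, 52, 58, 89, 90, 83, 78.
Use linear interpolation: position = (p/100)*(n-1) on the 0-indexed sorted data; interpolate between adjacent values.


Sorted: 7, 30, 47, 52, 58, 72, 78, 83, 89, 90, 90
n = 11
Index = 20/100 * 10 = 2.0000
Lower = data[2] = 47, Upper = data[3] = 52
P20 = 47 + 0*(5) = 47.0000

P20 = 47.0000


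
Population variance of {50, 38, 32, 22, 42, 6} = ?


Mean = 31.6667
Squared deviations: 336.1111, 40.1111, 0.1111, 93.4444, 106.7778, 658.7778
Sum = 1235.3333
Variance = 1235.3333/6 = 205.8889

Variance = 205.8889


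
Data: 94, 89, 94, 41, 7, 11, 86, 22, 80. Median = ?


Sorted: 7, 11, 22, 41, 80, 86, 89, 94, 94
n = 9 (odd)
Middle value = 80

Median = 80


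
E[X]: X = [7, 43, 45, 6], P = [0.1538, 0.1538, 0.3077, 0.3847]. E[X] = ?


E[X] = 7*0.1538 + 43*0.1538 + 45*0.3077 + 6*0.3847
= 1.0766 + 6.6134 + 13.8465 + 2.3082
= 23.8447

E[X] = 23.8447


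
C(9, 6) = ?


C(9,6) = 9!/(6! × 3!)
= 362880/(720 × 6)
= 84

C(9,6) = 84


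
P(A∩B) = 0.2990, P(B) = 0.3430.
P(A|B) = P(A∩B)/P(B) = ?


P(A|B) = 0.2990/0.3430 = 0.8717

P(A|B) = 0.8717


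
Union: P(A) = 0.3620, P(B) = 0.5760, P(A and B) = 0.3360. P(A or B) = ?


P(A∪B) = 0.3620 + 0.5760 - 0.3360
= 0.9380 - 0.3360
= 0.6020

P(A∪B) = 0.6020


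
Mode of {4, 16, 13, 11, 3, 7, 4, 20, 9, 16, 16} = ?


Frequencies: 3:1, 4:2, 7:1, 9:1, 11:1, 13:1, 16:3, 20:1
Max frequency = 3
Mode = 16

Mode = 16


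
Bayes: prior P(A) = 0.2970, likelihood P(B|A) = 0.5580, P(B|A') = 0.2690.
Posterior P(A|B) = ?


P(B) = P(B|A)*P(A) + P(B|A')*P(A')
= 0.5580*0.2970 + 0.2690*0.7030
= 0.165726 + 0.189107 = 0.354833
P(A|B) = 0.165726/0.354833 = 0.4671

P(A|B) = 0.4671


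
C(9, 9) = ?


C(9,9) = 9!/(9! × 0!)
= 362880/(362880 × 1)
= 1

C(9,9) = 1


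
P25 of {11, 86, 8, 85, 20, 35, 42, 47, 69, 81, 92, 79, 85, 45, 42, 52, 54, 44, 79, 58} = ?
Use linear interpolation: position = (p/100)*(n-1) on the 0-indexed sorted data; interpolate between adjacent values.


Sorted: 8, 11, 20, 35, 42, 42, 44, 45, 47, 52, 54, 58, 69, 79, 79, 81, 85, 85, 86, 92
n = 20
Index = 25/100 * 19 = 4.7500
Lower = data[4] = 42, Upper = data[5] = 42
P25 = 42 + 0.7500*(0) = 42.0000

P25 = 42.0000


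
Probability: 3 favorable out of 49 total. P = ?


P = 3/49 = 0.0612

P = 0.0612


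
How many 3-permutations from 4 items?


P(4,3) = 4!/1!
= 24/1
= 24

P(4,3) = 24


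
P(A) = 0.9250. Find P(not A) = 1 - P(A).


P(not A) = 1 - 0.9250 = 0.0750

P(not A) = 0.0750


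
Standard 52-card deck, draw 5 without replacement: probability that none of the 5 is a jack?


P(no jacks) = (48/52) × (47/51) × (46/50) × (45/49) × (44/48)
= 0.6588

P = 0.6588


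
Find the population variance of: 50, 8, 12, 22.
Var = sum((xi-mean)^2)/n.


Mean = 23.0000
Squared deviations: 729.0000, 225.0000, 121.0000, 1.0000
Sum = 1076.0000
Variance = 1076.0000/4 = 269.0000

Variance = 269.0000


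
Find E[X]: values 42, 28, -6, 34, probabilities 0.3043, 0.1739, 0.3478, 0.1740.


E[X] = 42*0.3043 + 28*0.1739 - 6*0.3478 + 34*0.1740
= 12.7806 + 4.8692 - 2.0868 + 5.9160
= 21.4790

E[X] = 21.4790


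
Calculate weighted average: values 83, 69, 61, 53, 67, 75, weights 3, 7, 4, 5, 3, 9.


Numerator = 83*3 + 69*7 + 61*4 + 53*5 + 67*3 + 75*9 = 2117
Denominator = 3 + 7 + 4 + 5 + 3 + 9 = 31
WM = 2117/31 = 68.2903

WM = 68.2903


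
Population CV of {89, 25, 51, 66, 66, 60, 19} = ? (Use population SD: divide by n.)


Mean = 53.7143
SD = 22.7515
CV = (22.7515/53.7143)*100 = 42.3566%

CV = 42.3566%


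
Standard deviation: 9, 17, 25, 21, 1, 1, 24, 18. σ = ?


Mean = 14.5000
Variance = 82.0000
SD = sqrt(82.0000) = 9.0554

SD = 9.0554


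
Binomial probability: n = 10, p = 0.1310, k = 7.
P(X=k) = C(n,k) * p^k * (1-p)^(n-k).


C(10,7) = 120
p^7 = 6.620626e-07
(1-p)^3 = 0.656235
P = 120 * 6.620626e-07 * 0.656235 = 5.2136e-05

P(X=7) = 5.2136e-05


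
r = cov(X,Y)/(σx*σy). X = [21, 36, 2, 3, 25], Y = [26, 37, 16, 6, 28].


Mean X = 17.4000, Mean Y = 22.6000
SD X = 13.124024, SD Y = 10.650822
Cov = 132.360000
r = 132.360000/(13.124024*10.650822) = 0.9469

r = 0.9469


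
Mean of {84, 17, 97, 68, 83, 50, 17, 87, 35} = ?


Sum = 84 + 17 + 97 + 68 + 83 + 50 + 17 + 87 + 35 = 538
n = 9
Mean = 538/9 = 59.7778

Mean = 59.7778


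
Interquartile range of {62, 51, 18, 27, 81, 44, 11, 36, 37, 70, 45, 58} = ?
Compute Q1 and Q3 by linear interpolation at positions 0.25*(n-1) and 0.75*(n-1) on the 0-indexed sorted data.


Sorted: 11, 18, 27, 36, 37, 44, 45, 51, 58, 62, 70, 81
Q1 (25th %ile) = 33.7500
Q3 (75th %ile) = 59.0000
IQR = 59.0000 - 33.7500 = 25.2500

IQR = 25.2500


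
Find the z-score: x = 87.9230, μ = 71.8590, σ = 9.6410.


z = (87.9230 - 71.8590)/9.6410
= 16.0640/9.6410
= 1.6662

z = 1.6662


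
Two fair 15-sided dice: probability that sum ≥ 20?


Total outcomes = 15×15 = 225
Favorable (sum ≥ 20): 66
P = 66/225 = 0.2933

P = 0.2933


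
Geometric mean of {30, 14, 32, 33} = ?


Product = 30 × 14 × 32 × 33 = 443520
GM = 443520^(1/4) = 25.8065

GM = 25.8065


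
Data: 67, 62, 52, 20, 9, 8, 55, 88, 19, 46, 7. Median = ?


Sorted: 7, 8, 9, 19, 20, 46, 52, 55, 62, 67, 88
n = 11 (odd)
Middle value = 46

Median = 46


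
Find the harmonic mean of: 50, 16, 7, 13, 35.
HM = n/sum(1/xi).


Sum of reciprocals = 1/50 + 1/16 + 1/7 + 1/13 + 1/35 = 0.330852
HM = 5/0.330852 = 15.1125

HM = 15.1125
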